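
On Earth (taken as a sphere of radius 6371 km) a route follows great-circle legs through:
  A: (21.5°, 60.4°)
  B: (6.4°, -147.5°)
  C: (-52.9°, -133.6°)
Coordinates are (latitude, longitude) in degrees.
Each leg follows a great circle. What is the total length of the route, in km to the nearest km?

Leg A→B: central angle 2.4596 rad, distance 15669.9 km.
Leg B→C: central angle 1.0553 rad, distance 6723.2 km.
Total: 15669.9 + 6723.2 ≈ 22393 km.

22393 km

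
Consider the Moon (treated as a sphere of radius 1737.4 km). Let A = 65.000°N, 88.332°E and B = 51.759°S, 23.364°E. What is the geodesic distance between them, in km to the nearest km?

Let φ₁ = 1.1345 rad, φ₂ = -0.9034 rad, and Δλ = -1.1339 rad.
Haversine: a = sin²(Δφ/2) + cos φ₁ cos φ₂ sin²(Δλ/2) = 0.7251 + (0.4226)(0.6190)(0.2884) = 0.80057.
Central angle c = 2·arcsin(√a) = 2.21573 rad.
Distance = R·c = 1737.4 × 2.2157 ≈ 3850 km.

3850 km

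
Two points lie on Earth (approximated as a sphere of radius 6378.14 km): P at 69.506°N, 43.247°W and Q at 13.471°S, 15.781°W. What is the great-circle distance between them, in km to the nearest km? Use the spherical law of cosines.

In radians: φ₁ = 1.2131, φ₂ = -0.2351, Δλ = 27.466° = 0.4794 rad.
cos c = sin φ₁ sin φ₂ + cos φ₁ cos φ₂ cos Δλ = (0.9367)(-0.2330) + (0.3501)(0.9725)(0.8873) = 0.08389,
so c = arccos(0.08389) = 1.48681 rad.
Distance = R·c = 6378.14 × 1.4868 ≈ 9483 km.

9483 km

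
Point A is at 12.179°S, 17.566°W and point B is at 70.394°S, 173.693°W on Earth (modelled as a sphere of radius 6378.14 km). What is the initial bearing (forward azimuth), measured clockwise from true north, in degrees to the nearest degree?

188°

With φ₁ = -0.2126, φ₂ = -1.2286, Δλ = -2.7249 rad, the forward-azimuth formula gives
θ = atan2( sin Δλ cos φ₂ , cos φ₁ sin φ₂ − sin φ₁ cos φ₂ cos Δλ ) = atan2(-0.1358, -0.9856) = -172.15°.
Adding 360° brings this into [0°, 360°): 188°.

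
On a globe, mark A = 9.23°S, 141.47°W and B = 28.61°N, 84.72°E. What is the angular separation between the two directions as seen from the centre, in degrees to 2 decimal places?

132.58°

With latitudes φ₁ = -9.230°, φ₂ = 28.610° and longitude difference Δλ = -133.810°:
cos c = sin φ₁ sin φ₂ + cos φ₁ cos φ₂ cos Δλ = (-0.1604)(0.4788) + (0.9871)(0.8779)(-0.6923) = -0.67668,
so c = arccos(-0.67668) = 2.31404 rad.
So the angular separation is 132.58°.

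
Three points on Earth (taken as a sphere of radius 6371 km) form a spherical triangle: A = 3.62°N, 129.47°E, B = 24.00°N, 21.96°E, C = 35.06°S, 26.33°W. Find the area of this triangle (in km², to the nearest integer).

97362833 km²

Side lengths (central angles): a = 1.3037, b = 2.4677, c = 1.8221 rad; semiperimeter s = 2.7967.
By l'Huilier's theorem, tan(E/4) = √[tan(s/2) tan((s−a)/2) tan((s−b)/2) tan((s−c)/2)], giving spherical excess E = 2.3987 rad.
Area = E·R² = 2.3987 × (6371)² ≈ 97362833 km².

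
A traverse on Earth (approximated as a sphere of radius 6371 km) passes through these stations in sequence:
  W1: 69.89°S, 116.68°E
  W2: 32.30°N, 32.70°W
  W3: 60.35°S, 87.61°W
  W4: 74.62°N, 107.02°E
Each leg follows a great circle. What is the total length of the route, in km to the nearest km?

45197 km

Leg W1→W2: central angle 2.4217 rad, distance 15428.6 km.
Leg W2→W3: central angle 1.7967 rad, distance 11446.9 km.
Leg W3→W4: central angle 2.8758 rad, distance 18321.9 km.
Total: 15428.6 + 11446.9 + 18321.9 ≈ 45197 km.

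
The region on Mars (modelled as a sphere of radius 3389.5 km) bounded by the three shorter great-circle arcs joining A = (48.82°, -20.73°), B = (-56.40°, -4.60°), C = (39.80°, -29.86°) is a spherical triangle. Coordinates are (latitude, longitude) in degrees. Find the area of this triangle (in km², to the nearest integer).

2041850 km²

Side lengths (central angles): a = 1.7200, b = 0.1941, c = 1.8513 rad; semiperimeter s = 1.8827.
By l'Huilier's theorem, tan(E/4) = √[tan(s/2) tan((s−a)/2) tan((s−b)/2) tan((s−c)/2)], giving spherical excess E = 0.1777 rad.
Area = E·R² = 0.1777 × (3389.5)² ≈ 2041850 km².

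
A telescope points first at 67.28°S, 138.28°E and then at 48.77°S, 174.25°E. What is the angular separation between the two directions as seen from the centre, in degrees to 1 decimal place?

Let φ₁ = -1.1743 rad, φ₂ = -0.8512 rad, and Δλ = 0.6278 rad.
cos c = sin φ₁ sin φ₂ + cos φ₁ cos φ₂ cos Δλ = (-0.9224)(-0.7521) + (0.3862)(0.6591)(0.8093) = 0.89973,
so c = arccos(0.89973) = 0.45164 rad.
So the angular separation is 25.9°.

25.9°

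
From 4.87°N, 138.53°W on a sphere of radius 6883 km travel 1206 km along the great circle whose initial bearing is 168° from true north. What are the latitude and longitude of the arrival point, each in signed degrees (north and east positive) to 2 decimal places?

-4.95°, -136.45°

Angular distance δ = d/R = 1206/6883 = 0.17521 rad; initial bearing θ = 2.9322 rad.
sin φ₂ = sin φ₁ cos δ + cos φ₁ sin δ cos θ = (0.0849)(0.9847) + (0.9964)(0.1743)(-0.9781) = -0.0863, so φ₂ = -4.95°.
Δλ = atan2(sin θ sin δ cos φ₁, cos δ − sin φ₁ sin φ₂) = atan2(0.0361, 0.9920) = 2.085°.
λ₂ = -138.530° + 2.085° = -136.45°.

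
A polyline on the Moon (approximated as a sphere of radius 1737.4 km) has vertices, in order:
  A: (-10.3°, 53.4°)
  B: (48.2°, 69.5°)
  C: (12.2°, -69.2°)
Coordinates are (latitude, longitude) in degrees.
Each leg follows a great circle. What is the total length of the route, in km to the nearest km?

Leg A→B: central angle 1.0509 rad, distance 1825.9 km.
Leg B→C: central angle 1.9091 rad, distance 3316.9 km.
Total: 1825.9 + 3316.9 ≈ 5143 km.

5143 km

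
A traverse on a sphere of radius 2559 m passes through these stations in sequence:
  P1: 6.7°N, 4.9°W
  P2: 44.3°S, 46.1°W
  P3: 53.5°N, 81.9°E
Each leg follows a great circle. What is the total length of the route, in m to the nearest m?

9311 m

Leg P1→P2: central angle 1.1003 rad, distance 2815.6 m.
Leg P2→P3: central angle 2.5384 rad, distance 6495.7 m.
Total: 2815.6 + 6495.7 ≈ 9311 m.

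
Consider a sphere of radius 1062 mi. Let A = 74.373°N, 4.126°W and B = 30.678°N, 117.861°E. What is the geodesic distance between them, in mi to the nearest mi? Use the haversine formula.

With latitudes φ₁ = 74.373°, φ₂ = 30.678° and longitude difference Δλ = 121.987°:
Haversine: a = sin²(Δφ/2) + cos φ₁ cos φ₂ sin²(Δλ/2) = 0.1385 + (0.2694)(0.8600)(0.7649) = 0.31569.
Central angle c = 2·arcsin(√a) = 1.19326 rad.
Distance = R·c = 1062 × 1.1933 ≈ 1267 mi.

1267 mi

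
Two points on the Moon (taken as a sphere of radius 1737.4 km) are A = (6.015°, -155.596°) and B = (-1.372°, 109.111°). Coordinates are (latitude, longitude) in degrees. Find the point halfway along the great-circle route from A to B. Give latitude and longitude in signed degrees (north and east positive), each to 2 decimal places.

3.44°, 156.59°

Central angle δ = 1.6652 rad. Interpolating on the sphere with fraction f = 0.5:
P = [sin((1−f)δ)·A + sin(fδ)·B] / sin δ = 0.7430·A + 0.7430·B in Cartesian coordinates,
giving P = (-0.9160, 0.3965, 0.0601), i.e. latitude 3.44°, longitude 156.59°.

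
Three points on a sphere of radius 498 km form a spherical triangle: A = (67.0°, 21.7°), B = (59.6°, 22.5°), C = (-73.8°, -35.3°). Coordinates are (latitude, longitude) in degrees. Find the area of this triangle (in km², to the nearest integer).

40360 km²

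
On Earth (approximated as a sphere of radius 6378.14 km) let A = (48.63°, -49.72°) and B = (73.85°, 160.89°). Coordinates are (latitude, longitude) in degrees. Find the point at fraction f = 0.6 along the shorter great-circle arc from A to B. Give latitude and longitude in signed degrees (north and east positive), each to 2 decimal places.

The central angle between A and B is δ = 0.9732 rad.
With f = 0.6, the slerp weights are sin((1−f)δ)/sin δ = 0.4591 and sin(fδ)/sin δ = 0.6669.
Weighted sum of the unit vectors: (0.4591)·(0.4273,-0.5042,0.7505) + (0.6669)·(-0.2628,0.0911,0.9605) = (0.0209, -0.1708, 0.9851).
Converting back: φ = atan2(z, √(x²+y²)) = 80.09°, λ = atan2(y, x) = -83.02°.

80.09°, -83.02°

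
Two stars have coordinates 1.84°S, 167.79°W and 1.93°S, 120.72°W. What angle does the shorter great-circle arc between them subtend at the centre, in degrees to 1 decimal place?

47.0°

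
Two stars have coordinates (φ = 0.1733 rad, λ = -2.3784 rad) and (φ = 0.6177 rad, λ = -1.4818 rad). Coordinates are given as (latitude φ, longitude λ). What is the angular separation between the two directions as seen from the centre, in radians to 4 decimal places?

0.9258 rad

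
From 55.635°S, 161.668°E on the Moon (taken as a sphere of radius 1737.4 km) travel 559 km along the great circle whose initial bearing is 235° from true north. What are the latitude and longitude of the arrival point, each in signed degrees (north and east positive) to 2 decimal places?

-62.31°, 127.79°

Angular distance δ = d/R = 559/1737.4 = 0.32175 rad; initial bearing θ = 4.1015 rad.
sin φ₂ = sin φ₁ cos δ + cos φ₁ sin δ cos θ = (-0.8255)(0.9487) + (0.5645)(0.3162)(-0.5736) = -0.8855, so φ₂ = -62.31°.
Δλ = atan2(sin θ sin δ cos φ₁, cos δ − sin φ₁ sin φ₂) = atan2(-0.1462, 0.2178) = -33.880°.
λ₂ = 161.668° − 33.880° = 127.79°.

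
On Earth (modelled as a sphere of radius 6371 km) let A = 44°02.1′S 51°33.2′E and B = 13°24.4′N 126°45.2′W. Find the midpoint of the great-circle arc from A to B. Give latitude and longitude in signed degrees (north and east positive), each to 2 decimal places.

The central angle between A and B is δ = 2.6064 rad.
With f = 0.5, the slerp weights are sin((1−f)δ)/sin δ = 1.8911 and sin(fδ)/sin δ = 1.8911.
Weighted sum of the unit vectors: (1.8911)·(0.4470,0.5630,-0.6951) + (1.8911)·(-0.5821,-0.7794,0.2319) = (-0.2554, -0.4091, -0.8760).
Converting back: φ = atan2(z, √(x²+y²)) = -61.17°, λ = atan2(y, x) = -121.98°.

-61.17°, -121.98°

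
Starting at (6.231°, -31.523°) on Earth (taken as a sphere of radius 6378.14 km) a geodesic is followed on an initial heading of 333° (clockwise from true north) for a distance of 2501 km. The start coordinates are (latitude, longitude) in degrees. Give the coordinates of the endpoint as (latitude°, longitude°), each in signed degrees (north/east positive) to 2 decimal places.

26.03°, -42.66°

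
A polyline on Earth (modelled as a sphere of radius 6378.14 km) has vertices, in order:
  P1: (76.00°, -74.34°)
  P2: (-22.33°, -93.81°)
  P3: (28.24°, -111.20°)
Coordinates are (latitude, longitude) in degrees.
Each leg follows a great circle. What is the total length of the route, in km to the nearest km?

16960 km

Leg P1→P2: central angle 1.7291 rad, distance 11028.6 km.
Leg P2→P3: central angle 0.9299 rad, distance 5931.2 km.
Total: 11028.6 + 5931.2 ≈ 16960 km.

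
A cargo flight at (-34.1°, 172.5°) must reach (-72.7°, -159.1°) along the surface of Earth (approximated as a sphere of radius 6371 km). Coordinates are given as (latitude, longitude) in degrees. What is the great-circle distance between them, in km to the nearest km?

4586 km

In radians: φ₁ = -0.5952, φ₂ = -1.2689, Δλ = 28.400° = 0.4957 rad.
Haversine: a = sin²(Δφ/2) + cos φ₁ cos φ₂ sin²(Δλ/2) = 0.1092 + (0.8281)(0.2974)(0.0602) = 0.12406.
Central angle c = 2·arcsin(√a) = 0.71988 rad.
Distance = R·c = 6371 × 0.7199 ≈ 4586 km.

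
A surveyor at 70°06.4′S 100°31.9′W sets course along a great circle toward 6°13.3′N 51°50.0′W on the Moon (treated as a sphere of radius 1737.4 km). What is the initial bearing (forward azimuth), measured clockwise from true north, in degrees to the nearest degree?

49°

Δλ = 48.698° = 0.8499 rad.
y = sin Δλ · cos φ₂ = (0.7512)(0.9941) = 0.7468
x = cos φ₁ sin φ₂ − sin φ₁ cos φ₂ cos Δλ = (0.3403)(0.1084) − (-0.9403)(0.9941)(0.6600) = 0.6539
θ = atan2(y, x) = 48.80°, so the bearing is 49°.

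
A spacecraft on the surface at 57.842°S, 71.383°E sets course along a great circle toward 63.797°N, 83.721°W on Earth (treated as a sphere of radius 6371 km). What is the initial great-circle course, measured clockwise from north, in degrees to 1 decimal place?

Δλ = -155.104° = -2.7071 rad.
y = sin Δλ · cos φ₂ = (-0.4210)(0.4416) = -0.1859
x = cos φ₁ sin φ₂ − sin φ₁ cos φ₂ cos Δλ = (0.5323)(0.8972) − (-0.8466)(0.4416)(-0.9071) = 0.1385
θ = atan2(y, x) = -53.31°; adding 360° gives 306.7°.

306.7°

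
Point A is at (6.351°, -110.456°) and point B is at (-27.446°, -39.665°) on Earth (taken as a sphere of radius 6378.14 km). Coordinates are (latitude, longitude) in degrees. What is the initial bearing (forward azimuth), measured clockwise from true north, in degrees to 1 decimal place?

120.3°

Δλ = 70.791° = 1.2355 rad.
y = sin Δλ · cos φ₂ = (0.9443)(0.8874) = 0.8380
x = cos φ₁ sin φ₂ − sin φ₁ cos φ₂ cos Δλ = (0.9939)(-0.4609) − (0.1106)(0.8874)(0.3290) = -0.4904
θ = atan2(y, x) = 120.33°, so the bearing is 120.3°.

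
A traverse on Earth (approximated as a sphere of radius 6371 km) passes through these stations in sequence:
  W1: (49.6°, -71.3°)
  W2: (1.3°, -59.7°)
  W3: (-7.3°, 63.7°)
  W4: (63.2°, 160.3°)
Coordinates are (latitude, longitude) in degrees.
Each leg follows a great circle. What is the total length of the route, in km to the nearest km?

Leg W1→W2: central angle 0.8606 rad, distance 5482.8 km.
Leg W2→W3: central angle 2.1517 rad, distance 13708.3 km.
Leg W3→W4: central angle 1.7364 rad, distance 11062.4 km.
Total: 5482.8 + 13708.3 + 11062.4 ≈ 30254 km.

30254 km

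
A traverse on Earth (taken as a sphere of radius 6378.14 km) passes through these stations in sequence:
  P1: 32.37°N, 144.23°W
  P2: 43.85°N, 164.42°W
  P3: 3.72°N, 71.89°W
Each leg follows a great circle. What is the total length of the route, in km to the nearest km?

12107 km

Leg P1→P2: central angle 0.3406 rad, distance 2172.1 km.
Leg P2→P3: central angle 1.5576 rad, distance 9934.7 km.
Total: 2172.1 + 9934.7 ≈ 12107 km.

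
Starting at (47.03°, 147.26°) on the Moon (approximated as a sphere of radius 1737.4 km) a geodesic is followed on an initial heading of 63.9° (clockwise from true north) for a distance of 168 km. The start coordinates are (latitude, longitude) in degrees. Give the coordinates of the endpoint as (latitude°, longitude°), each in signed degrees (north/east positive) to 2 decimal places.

49.22°, 154.89°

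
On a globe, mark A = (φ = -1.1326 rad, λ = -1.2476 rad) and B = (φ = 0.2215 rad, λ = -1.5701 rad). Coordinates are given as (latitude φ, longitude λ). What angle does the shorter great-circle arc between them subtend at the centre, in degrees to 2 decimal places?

Let φ₁ = -1.1326 rad, φ₂ = 0.2215 rad, and Δλ = -0.3225 rad.
cos c = sin φ₁ sin φ₂ + cos φ₁ cos φ₂ cos Δλ = (-0.9055)(0.2197) + (0.4243)(0.9756)(0.9484) = 0.19366,
so c = arccos(0.19366) = 1.37590 rad.
So the angular separation is 78.83°.

78.83°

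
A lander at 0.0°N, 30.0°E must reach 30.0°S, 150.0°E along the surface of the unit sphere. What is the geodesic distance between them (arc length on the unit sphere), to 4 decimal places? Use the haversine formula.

2.0186

In radians: φ₁ = 0.0000, φ₂ = -0.5236, Δλ = 120.000° = 2.0944 rad.
Haversine: a = sin²(Δφ/2) + cos φ₁ cos φ₂ sin²(Δλ/2) = 0.0670 + (1.0000)(0.8660)(0.7500) = 0.71651.
Central angle c = 2·arcsin(√a) = 2.01863 rad.
On the unit sphere the arc length equals the central angle: 2.0186.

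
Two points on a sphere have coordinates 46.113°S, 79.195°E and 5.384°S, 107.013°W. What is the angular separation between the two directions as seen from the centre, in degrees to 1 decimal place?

128.2°

Let φ₁ = -0.8048 rad, φ₂ = -0.0940 rad, and Δλ = 3.0332 rad.
cos c = sin φ₁ sin φ₂ + cos φ₁ cos φ₂ cos Δλ = (-0.7207)(-0.0938) + (0.6932)(0.9956)(-0.9941) = -0.61851,
so c = arccos(-0.61851) = 2.23764 rad.
So the angular separation is 128.2°.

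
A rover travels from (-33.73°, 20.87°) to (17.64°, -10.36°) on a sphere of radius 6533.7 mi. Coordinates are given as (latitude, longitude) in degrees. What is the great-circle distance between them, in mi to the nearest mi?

Let φ₁ = -0.5887 rad, φ₂ = 0.3079 rad, and Δλ = -0.5451 rad.
cos c = sin φ₁ sin φ₂ + cos φ₁ cos φ₂ cos Δλ = (-0.5553)(0.3030) + (0.8317)(0.9530)(0.8551) = 0.50944,
so c = arccos(0.50944) = 1.03626 rad.
Distance = R·c = 6533.7 × 1.0363 ≈ 6771 mi.

6771 mi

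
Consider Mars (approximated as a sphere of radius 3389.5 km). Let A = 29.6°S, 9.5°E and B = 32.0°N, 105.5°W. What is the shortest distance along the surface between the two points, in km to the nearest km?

7394 km

Let φ₁ = -0.5166 rad, φ₂ = 0.5585 rad, and Δλ = -2.0071 rad.
cos c = sin φ₁ sin φ₂ + cos φ₁ cos φ₂ cos Δλ = (-0.4939)(0.5299) + (0.8695)(0.8480)(-0.4226) = -0.57338,
so c = arccos(-0.57338) = 2.18142 rad.
Distance = R·c = 3389.5 × 2.1814 ≈ 7394 km.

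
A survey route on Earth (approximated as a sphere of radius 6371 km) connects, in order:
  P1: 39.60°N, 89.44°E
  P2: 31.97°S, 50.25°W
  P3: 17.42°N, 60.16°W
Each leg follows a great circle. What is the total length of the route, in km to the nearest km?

Leg P1→P2: central angle 2.5606 rad, distance 16313.9 km.
Leg P2→P3: central angle 0.8778 rad, distance 5592.6 km.
Total: 16313.9 + 5592.6 ≈ 21906 km.

21906 km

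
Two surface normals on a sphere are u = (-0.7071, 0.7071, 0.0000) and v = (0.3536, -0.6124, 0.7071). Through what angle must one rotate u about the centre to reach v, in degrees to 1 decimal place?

u·v = -0.6831; |u| = 1.0000, |v| = 1.0000.
cos θ = (u·v)/(|u||v|) = -0.6830, so θ = 133.1°.

133.1°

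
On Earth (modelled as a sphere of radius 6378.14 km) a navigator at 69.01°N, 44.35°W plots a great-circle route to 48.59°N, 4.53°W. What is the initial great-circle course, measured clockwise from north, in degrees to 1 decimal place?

With φ₁ = 1.2045, φ₂ = 0.8481, Δλ = 0.6950 rad, the forward-azimuth formula gives
θ = atan2( sin Δλ cos φ₂ , cos φ₁ sin φ₂ − sin φ₁ cos φ₂ cos Δλ ) = atan2(0.4236, -0.2057) = 115.90°.
So the initial bearing is 115.9°.

115.9°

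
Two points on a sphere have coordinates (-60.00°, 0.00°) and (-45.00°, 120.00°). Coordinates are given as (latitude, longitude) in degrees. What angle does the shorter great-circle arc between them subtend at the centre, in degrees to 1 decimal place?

Let φ₁ = -1.0472 rad, φ₂ = -0.7854 rad, and Δλ = 2.0944 rad.
cos c = sin φ₁ sin φ₂ + cos φ₁ cos φ₂ cos Δλ = (-0.8660)(-0.7071) + (0.5000)(0.7071)(-0.5000) = 0.43560,
so c = arccos(0.43560) = 1.12010 rad.
So the angular separation is 64.2°.

64.2°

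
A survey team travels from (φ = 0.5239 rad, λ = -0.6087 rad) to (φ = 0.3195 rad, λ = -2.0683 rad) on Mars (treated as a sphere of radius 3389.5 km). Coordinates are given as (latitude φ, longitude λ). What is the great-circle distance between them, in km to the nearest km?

4474 km

In radians: φ₁ = 0.5239, φ₂ = 0.3195, Δλ = -83.629° = -1.4596 rad.
cos c = sin φ₁ sin φ₂ + cos φ₁ cos φ₂ cos Δλ = (0.5003)(0.3141) + (0.8659)(0.9494)(0.1110) = 0.24835,
so c = arccos(0.24835) = 1.31982 rad.
Distance = R·c = 3389.5 × 1.3198 ≈ 4474 km.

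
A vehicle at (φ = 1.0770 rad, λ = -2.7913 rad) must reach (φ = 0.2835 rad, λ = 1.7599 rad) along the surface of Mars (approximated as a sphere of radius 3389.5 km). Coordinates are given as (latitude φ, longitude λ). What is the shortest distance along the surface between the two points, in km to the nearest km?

4734 km

With latitudes φ₁ = 61.708°, φ₂ = 16.243° and longitude difference Δλ = -99.235°:
cos c = sin φ₁ sin φ₂ + cos φ₁ cos φ₂ cos Δλ = (0.8805)(0.2797) + (0.4740)(0.9601)(-0.1605) = 0.17327,
so c = arccos(0.17327) = 1.39665 rad.
Distance = R·c = 3389.5 × 1.3966 ≈ 4734 km.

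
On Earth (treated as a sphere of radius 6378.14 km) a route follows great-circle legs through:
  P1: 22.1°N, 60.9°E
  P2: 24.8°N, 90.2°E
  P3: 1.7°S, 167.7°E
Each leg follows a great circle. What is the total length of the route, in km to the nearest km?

Leg P1→P2: central angle 0.4706 rad, distance 3001.6 km.
Leg P2→P3: central angle 1.3858 rad, distance 8838.8 km.
Total: 3001.6 + 8838.8 ≈ 11840 km.

11840 km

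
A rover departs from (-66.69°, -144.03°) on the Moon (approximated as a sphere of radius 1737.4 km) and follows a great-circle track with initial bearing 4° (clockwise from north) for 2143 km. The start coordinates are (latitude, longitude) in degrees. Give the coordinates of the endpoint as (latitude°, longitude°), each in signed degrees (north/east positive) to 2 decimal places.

Angular distance δ = d/R = 2143/1737.4 = 1.23345 rad; initial bearing θ = 0.0698 rad.
sin φ₂ = sin φ₁ cos δ + cos φ₁ sin δ cos θ = (-0.9184)(0.3310) + (0.3957)(0.9436)(0.9976) = 0.0685, so φ₂ = 3.93°.
Δλ = atan2(sin θ sin δ cos φ₁, cos δ − sin φ₁ sin φ₂) = atan2(0.0260, 0.3939) = 3.783°.
λ₂ = -144.030° + 3.783° = -140.25°.

3.93°, -140.25°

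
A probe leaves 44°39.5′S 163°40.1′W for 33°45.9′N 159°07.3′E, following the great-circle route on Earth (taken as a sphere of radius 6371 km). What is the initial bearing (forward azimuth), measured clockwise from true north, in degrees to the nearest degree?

With φ₁ = -0.7794, φ₂ = 0.5893, Δλ = -0.6494 rad, the forward-azimuth formula gives
θ = atan2( sin Δλ cos φ₂ , cos φ₁ sin φ₂ − sin φ₁ cos φ₂ cos Δλ ) = atan2(-0.5027, 0.8607) = -30.29°.
Adding 360° brings this into [0°, 360°): 330°.

330°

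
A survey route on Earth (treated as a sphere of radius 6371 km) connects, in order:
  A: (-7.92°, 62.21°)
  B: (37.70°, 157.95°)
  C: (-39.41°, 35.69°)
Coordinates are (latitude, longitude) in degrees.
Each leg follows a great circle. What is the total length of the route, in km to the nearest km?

26127 km

Leg A→B: central angle 1.7342 rad, distance 11048.4 km.
Leg B→C: central angle 2.3668 rad, distance 15078.6 km.
Total: 11048.4 + 15078.6 ≈ 26127 km.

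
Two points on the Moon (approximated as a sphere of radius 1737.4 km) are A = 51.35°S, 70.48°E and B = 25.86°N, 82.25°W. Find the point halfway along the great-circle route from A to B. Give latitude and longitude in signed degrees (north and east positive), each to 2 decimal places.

Central angle δ = 2.5684 rad. Interpolating on the sphere with fraction f = 0.5:
P = [sin((1−f)δ)·A + sin(fδ)·B] / sin δ = 1.7689·A + 1.7689·B in Cartesian coordinates,
giving P = (0.5838, -0.5359, -0.6099), i.e. latitude -37.58°, longitude -42.55°.

-37.58°, -42.55°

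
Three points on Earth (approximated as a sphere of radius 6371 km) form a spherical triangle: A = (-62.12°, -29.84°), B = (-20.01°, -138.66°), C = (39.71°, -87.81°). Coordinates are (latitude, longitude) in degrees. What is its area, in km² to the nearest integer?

Side lengths (central angles): a = 1.3307, b = 1.9541, c = 1.4094 rad; semiperimeter s = 2.3471.
By l'Huilier's theorem, tan(E/4) = √[tan(s/2) tan((s−a)/2) tan((s−b)/2) tan((s−c)/2)], giving spherical excess E = 1.4030 rad.
Area = E·R² = 1.4030 × (6371)² ≈ 56947654 km².

56947654 km²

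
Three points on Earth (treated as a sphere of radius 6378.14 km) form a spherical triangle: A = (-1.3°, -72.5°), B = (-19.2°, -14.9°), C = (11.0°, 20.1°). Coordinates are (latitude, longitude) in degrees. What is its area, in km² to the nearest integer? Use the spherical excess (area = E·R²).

Side lengths (central angles): a = 0.8001, b = 1.6197, c = 1.0317 rad; semiperimeter s = 1.7257.
By l'Huilier's theorem, tan(E/4) = √[tan(s/2) tan((s−a)/2) tan((s−b)/2) tan((s−c)/2)], giving spherical excess E = 0.4216 rad.
Area = E·R² = 0.4216 × (6378.14)² ≈ 17151490 km².

17151490 km²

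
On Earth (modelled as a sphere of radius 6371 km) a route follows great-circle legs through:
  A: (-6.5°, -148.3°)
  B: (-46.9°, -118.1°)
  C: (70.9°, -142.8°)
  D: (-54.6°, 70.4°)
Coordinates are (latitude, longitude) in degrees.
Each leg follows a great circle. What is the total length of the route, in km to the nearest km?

Leg A→B: central angle 0.8374 rad, distance 5335.1 km.
Leg B→C: central angle 2.0793 rad, distance 13247.0 km.
Leg C→D: central angle 2.7621 rad, distance 17597.5 km.
Total: 5335.1 + 13247.0 + 17597.5 ≈ 36180 km.

36180 km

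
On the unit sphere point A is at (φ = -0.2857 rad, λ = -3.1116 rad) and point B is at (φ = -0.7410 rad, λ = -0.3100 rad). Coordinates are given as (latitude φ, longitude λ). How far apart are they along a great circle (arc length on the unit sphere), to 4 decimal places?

2.0682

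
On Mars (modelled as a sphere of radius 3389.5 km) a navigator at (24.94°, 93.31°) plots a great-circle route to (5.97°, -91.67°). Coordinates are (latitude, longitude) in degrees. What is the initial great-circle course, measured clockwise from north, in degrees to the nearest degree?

10°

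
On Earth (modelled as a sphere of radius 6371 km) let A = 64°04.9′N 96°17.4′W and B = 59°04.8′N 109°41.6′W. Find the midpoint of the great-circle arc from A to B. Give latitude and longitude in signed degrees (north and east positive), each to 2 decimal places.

61.74°, -103.54°

Central angle δ = 0.1410 rad. Interpolating on the sphere with fraction f = 0.5:
P = [sin((1−f)δ)·A + sin(fδ)·B] / sin δ = 0.5012·A + 0.5012·B in Cartesian coordinates,
giving P = (-0.1108, -0.4603, 0.8808), i.e. latitude 61.74°, longitude -103.54°.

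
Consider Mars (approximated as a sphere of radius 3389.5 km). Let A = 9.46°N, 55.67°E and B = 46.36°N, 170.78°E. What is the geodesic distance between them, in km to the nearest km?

In radians: φ₁ = 0.1651, φ₂ = 0.8091, Δλ = 115.110° = 2.0090 rad.
cos c = sin φ₁ sin φ₂ + cos φ₁ cos φ₂ cos Δλ = (0.1644)(0.7237) + (0.9864)(0.6901)(-0.4244) = -0.16993,
so c = arccos(-0.16993) = 1.74156 rad.
Distance = R·c = 3389.5 × 1.7416 ≈ 5903 km.

5903 km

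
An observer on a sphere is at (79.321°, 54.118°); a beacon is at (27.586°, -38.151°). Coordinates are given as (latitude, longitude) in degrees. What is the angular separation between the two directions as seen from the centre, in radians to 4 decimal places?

In radians: φ₁ = 1.3844, φ₂ = 0.4815, Δλ = -92.269° = -1.6104 rad.
Haversine: a = sin²(Δφ/2) + cos φ₁ cos φ₂ sin²(Δλ/2) = 0.1904 + (0.1853)(0.8863)(0.5198) = 0.27572.
Central angle c = 2·arcsin(√a) = 1.10565 rad.
So the angular separation is 1.1056 rad.

1.1056 rad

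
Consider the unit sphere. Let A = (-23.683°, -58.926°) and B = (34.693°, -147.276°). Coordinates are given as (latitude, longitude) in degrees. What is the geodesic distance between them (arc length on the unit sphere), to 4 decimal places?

1.7792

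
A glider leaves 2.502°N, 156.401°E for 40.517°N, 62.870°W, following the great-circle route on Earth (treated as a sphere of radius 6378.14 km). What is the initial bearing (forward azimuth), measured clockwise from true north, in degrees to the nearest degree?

With φ₁ = 0.0437, φ₂ = 0.7072, Δλ = 2.4562 rad, the forward-azimuth formula gives
θ = atan2( sin Δλ cos φ₂ , cos φ₁ sin φ₂ − sin φ₁ cos φ₂ cos Δλ ) = atan2(0.4812, 0.6747) = 35.50°.
So the initial bearing is 35°.

35°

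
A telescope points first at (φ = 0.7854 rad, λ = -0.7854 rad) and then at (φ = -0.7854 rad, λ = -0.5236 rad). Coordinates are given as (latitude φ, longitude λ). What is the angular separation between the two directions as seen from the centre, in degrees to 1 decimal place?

91.0°

In radians: φ₁ = 0.7854, φ₂ = -0.7854, Δλ = 15.000° = 0.2618 rad.
Haversine: a = sin²(Δφ/2) + cos φ₁ cos φ₂ sin²(Δλ/2) = 0.5000 + (0.7071)(0.7071)(0.0170) = 0.50852.
Central angle c = 2·arcsin(√a) = 1.58784 rad.
So the angular separation is 91.0°.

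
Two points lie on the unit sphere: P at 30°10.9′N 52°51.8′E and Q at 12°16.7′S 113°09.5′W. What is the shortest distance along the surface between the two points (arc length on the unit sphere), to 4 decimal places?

In radians: φ₁ = 0.5268, φ₂ = -0.2143, Δλ = -166.022° = -2.8976 rad.
Haversine: a = sin²(Δφ/2) + cos φ₁ cos φ₂ sin²(Δλ/2) = 0.1311 + (0.8644)(0.9771)(0.9852) = 0.96328.
Central angle c = 2·arcsin(√a) = 2.75597 rad.
On the unit sphere the arc length equals the central angle: 2.7560.

2.7560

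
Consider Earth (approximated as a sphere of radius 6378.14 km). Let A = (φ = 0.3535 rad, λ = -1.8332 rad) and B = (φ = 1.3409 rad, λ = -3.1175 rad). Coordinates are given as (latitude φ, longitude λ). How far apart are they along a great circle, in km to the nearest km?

7412 km

In radians: φ₁ = 0.3535, φ₂ = 1.3409, Δλ = -73.585° = -1.2843 rad.
Haversine: a = sin²(Δφ/2) + cos φ₁ cos φ₂ sin²(Δλ/2) = 0.2246 + (0.9382)(0.2279)(0.3587) = 0.30126.
Central angle c = 2·arcsin(√a) = 1.16202 rad.
Distance = R·c = 6378.14 × 1.1620 ≈ 7412 km.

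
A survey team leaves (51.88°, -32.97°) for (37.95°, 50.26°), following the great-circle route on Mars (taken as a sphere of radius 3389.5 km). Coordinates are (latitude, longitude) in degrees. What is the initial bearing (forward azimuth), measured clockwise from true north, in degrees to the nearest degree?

69°

With φ₁ = 0.9055, φ₂ = 0.6624, Δλ = 1.4526 rad, the forward-azimuth formula gives
θ = atan2( sin Δλ cos φ₂ , cos φ₁ sin φ₂ − sin φ₁ cos φ₂ cos Δλ ) = atan2(0.7830, 0.3065) = 68.62°.
So the initial bearing is 69°.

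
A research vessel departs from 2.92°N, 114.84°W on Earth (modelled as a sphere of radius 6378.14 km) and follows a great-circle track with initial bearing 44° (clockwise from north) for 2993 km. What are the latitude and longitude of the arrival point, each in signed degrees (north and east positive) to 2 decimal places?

21.74°, -95.07°

Angular distance δ = d/R = 2993/6378.14 = 0.46926 rad; initial bearing θ = 0.7679 rad.
sin φ₂ = sin φ₁ cos δ + cos φ₁ sin δ cos θ = (0.0509)(0.8919) + (0.9987)(0.4522)(0.7193) = 0.3703, so φ₂ = 21.74°.
Δλ = atan2(sin θ sin δ cos φ₁, cos δ − sin φ₁ sin φ₂) = atan2(0.3137, 0.8730) = 19.766°.
λ₂ = -114.840° + 19.766° = -95.07°.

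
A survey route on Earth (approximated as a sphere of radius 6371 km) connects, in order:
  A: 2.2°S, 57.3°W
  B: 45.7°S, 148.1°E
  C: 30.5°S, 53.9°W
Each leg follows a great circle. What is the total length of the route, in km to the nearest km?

Leg A→B: central angle 2.2180 rad, distance 14130.9 km.
Leg B→C: central angle 1.7668 rad, distance 11256.0 km.
Total: 14130.9 + 11256.0 ≈ 25387 km.

25387 km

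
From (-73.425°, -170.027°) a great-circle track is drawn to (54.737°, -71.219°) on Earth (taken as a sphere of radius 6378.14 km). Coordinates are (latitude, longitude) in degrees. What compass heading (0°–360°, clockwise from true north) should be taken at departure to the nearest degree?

With φ₁ = -1.2815, φ₂ = 0.9553, Δλ = 1.7245 rad, the forward-azimuth formula gives
θ = atan2( sin Δλ cos φ₂ , cos φ₁ sin φ₂ − sin φ₁ cos φ₂ cos Δλ ) = atan2(0.5705, 0.1482) = 75.44°.
So the initial bearing is 75°.

75°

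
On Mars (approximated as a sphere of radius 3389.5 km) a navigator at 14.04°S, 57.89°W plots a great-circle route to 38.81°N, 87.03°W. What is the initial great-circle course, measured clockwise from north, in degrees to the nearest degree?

334°

Δλ = -29.140° = -0.5086 rad.
y = sin Δλ · cos φ₂ = (-0.4869)(0.7792) = -0.3794
x = cos φ₁ sin φ₂ − sin φ₁ cos φ₂ cos Δλ = (0.9701)(0.6267) − (-0.2426)(0.7792)(0.8734) = 0.7731
θ = atan2(y, x) = -26.14°; adding 360° gives 334°.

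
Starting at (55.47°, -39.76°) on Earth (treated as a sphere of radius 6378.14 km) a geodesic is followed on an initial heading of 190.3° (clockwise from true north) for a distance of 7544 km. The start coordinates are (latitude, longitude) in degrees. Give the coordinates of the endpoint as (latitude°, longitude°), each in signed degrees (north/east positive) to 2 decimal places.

-11.80°, -49.49°

Angular distance δ = d/R = 7544/6378.14 = 1.18279 rad; initial bearing θ = 3.3214 rad.
sin φ₂ = sin φ₁ cos δ + cos φ₁ sin δ cos θ = (0.8238)(0.3783) + (0.5668)(0.9257)(-0.9839) = -0.2046, so φ₂ = -11.80°.
Δλ = atan2(sin θ sin δ cos φ₁, cos δ − sin φ₁ sin φ₂) = atan2(-0.0938, 0.5469) = -9.735°.
λ₂ = -39.760° − 9.735° = -49.49°.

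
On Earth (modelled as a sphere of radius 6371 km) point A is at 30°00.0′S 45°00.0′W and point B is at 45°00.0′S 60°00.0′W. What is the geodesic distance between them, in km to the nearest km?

2122 km

With latitudes φ₁ = -30.000°, φ₂ = -45.000° and longitude difference Δλ = -15.000°:
cos c = sin φ₁ sin φ₂ + cos φ₁ cos φ₂ cos Δλ = (-0.5000)(-0.7071) + (0.8660)(0.7071)(0.9659) = 0.94506,
so c = arccos(0.94506) = 0.33302 rad.
Distance = R·c = 6371 × 0.3330 ≈ 2122 km.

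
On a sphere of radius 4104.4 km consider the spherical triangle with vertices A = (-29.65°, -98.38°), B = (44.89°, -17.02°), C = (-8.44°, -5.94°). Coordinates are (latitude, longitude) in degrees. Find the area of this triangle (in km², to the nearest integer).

17172145 km²

Side lengths (central angles): a = 0.9470, b = 1.5348, c = 1.8303 rad; semiperimeter s = 2.1560.
By l'Huilier's theorem, tan(E/4) = √[tan(s/2) tan((s−a)/2) tan((s−b)/2) tan((s−c)/2)], giving spherical excess E = 1.0194 rad.
Area = E·R² = 1.0194 × (4104.4)² ≈ 17172145 km².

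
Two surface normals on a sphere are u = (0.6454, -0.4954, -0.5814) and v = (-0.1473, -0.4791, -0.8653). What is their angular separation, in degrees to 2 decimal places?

49.81°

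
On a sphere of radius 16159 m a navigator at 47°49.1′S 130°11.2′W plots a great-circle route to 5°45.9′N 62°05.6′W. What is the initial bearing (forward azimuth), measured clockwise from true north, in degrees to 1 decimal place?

Δλ = 68.093° = 1.1885 rad.
y = sin Δλ · cos φ₂ = (0.9278)(0.9949) = 0.9231
x = cos φ₁ sin φ₂ − sin φ₁ cos φ₂ cos Δλ = (0.6715)(0.1004) − (-0.7410)(0.9949)(0.3731) = 0.3425
θ = atan2(y, x) = 69.64°, so the bearing is 69.6°.

69.6°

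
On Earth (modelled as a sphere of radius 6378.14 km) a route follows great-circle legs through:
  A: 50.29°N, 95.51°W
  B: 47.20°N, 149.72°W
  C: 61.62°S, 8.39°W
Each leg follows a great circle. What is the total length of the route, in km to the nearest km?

21033 km

Leg A→B: central angle 0.6123 rad, distance 3905.5 km.
Leg B→C: central angle 2.6853 rad, distance 17127.2 km.
Total: 3905.5 + 17127.2 ≈ 21033 km.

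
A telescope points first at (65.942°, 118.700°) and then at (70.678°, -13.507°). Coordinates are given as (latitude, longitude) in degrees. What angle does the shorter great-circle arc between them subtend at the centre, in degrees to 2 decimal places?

Let φ₁ = 1.1509 rad, φ₂ = 1.2336 rad, and Δλ = -2.3074 rad.
Haversine: a = sin²(Δφ/2) + cos φ₁ cos φ₂ sin²(Δλ/2) = 0.0017 + (0.4077)(0.3309)(0.8359) = 0.11446.
Central angle c = 2·arcsin(√a) = 0.69026 rad.
So the angular separation is 39.55°.

39.55°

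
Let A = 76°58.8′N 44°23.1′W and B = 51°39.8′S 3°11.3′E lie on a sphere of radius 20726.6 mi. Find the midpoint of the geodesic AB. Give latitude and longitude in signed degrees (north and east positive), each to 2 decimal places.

13.52°, -8.96°

Central angle δ = 2.3049 rad. Interpolating on the sphere with fraction f = 0.5:
P = [sin((1−f)δ)·A + sin(fδ)·B] / sin δ = 1.2308·A + 1.2308·B in Cartesian coordinates,
giving P = (0.9604, -0.1515, 0.2337), i.e. latitude 13.52°, longitude -8.96°.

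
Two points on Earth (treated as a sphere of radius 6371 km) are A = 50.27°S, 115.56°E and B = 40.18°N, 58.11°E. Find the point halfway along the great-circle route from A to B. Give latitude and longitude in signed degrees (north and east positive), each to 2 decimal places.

The central angle between A and B is δ = 1.8064 rad.
With f = 0.5, the slerp weights are sin((1−f)δ)/sin δ = 0.8076 and sin(fδ)/sin δ = 0.8076.
Weighted sum of the unit vectors: (0.8076)·(-0.2758,0.5766,-0.7691) + (0.8076)·(0.4036,0.6487,0.6452) = (0.1033, 0.9896, -0.1000).
Converting back: φ = atan2(z, √(x²+y²)) = -5.74°, λ = atan2(y, x) = 84.04°.

-5.74°, 84.04°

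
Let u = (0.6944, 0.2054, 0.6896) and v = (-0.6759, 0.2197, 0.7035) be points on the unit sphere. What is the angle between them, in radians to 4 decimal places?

1.5098 rad

u·v = 0.0609; |u| = 1.0000, |v| = 1.0000.
cos θ = (u·v)/(|u||v|) = 0.0609, so θ = 1.5098 rad.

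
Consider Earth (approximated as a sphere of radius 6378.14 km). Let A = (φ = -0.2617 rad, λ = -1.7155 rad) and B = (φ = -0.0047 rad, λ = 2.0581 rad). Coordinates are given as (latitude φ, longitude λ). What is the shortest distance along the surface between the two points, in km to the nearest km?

In radians: φ₁ = -0.2617, φ₂ = -0.0047, Δλ = -143.789° = -2.5096 rad.
Haversine: a = sin²(Δφ/2) + cos φ₁ cos φ₂ sin²(Δλ/2) = 0.0164 + (0.9660)(1.0000)(0.9034) = 0.88907.
Central angle c = 2·arcsin(√a) = 2.46251 rad.
Distance = R·c = 6378.14 × 2.4625 ≈ 15706 km.

15706 km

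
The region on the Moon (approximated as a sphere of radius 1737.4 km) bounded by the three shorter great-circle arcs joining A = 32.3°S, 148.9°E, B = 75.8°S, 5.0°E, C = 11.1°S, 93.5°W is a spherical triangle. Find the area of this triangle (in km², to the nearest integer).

Side lengths (central angles): a = 1.4192, b = 1.8561, c = 1.2127 rad; semiperimeter s = 2.2440.
By l'Huilier's theorem, tan(E/4) = √[tan(s/2) tan((s−a)/2) tan((s−b)/2) tan((s−c)/2)], giving spherical excess E = 1.2316 rad.
Area = E·R² = 1.2316 × (1737.4)² ≈ 3717590 km².

3717590 km²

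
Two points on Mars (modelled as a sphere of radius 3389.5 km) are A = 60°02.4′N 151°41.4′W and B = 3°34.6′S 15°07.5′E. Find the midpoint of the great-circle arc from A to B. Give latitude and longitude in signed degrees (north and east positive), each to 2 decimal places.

56.89°, 2.58°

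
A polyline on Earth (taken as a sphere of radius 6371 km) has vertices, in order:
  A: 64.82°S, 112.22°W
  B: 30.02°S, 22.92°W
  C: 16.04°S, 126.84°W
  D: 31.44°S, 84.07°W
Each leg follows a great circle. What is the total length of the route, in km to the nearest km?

22027 km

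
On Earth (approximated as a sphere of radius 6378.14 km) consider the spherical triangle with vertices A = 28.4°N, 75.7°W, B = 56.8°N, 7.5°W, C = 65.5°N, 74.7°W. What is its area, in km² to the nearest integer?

7601148 km²

Side lengths (central angles): a = 0.5559, b = 0.6476, c = 0.9559 rad; semiperimeter s = 1.0797.
By l'Huilier's theorem, tan(E/4) = √[tan(s/2) tan((s−a)/2) tan((s−b)/2) tan((s−c)/2)], giving spherical excess E = 0.1868 rad.
Area = E·R² = 0.1868 × (6378.14)² ≈ 7601148 km².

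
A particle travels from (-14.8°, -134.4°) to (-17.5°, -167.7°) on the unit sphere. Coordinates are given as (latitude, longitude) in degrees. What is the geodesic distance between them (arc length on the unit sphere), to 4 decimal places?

0.5596

With latitudes φ₁ = -14.800°, φ₂ = -17.500° and longitude difference Δλ = -33.300°:
cos c = sin φ₁ sin φ₂ + cos φ₁ cos φ₂ cos Δλ = (-0.2554)(-0.3007) + (0.9668)(0.9537)(0.8358) = 0.84749,
so c = arccos(0.84749) = 0.55955 rad.
On the unit sphere the arc length equals the central angle: 0.5596.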